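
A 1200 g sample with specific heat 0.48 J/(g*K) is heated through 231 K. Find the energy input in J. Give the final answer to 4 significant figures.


Q = m * cp * dT
Q = 1200 * 0.48 * 231
Q = 133100 J


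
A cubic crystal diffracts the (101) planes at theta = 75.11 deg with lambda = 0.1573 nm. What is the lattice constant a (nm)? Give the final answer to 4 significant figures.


d = lambda / (2*sin(theta))
d = 0.1573 / (2*sin(75.11 deg))
d = 0.0813828 nm
a = d * sqrt(h^2+k^2+l^2) = 0.0813828 * sqrt(2)
a = 0.1151 nm


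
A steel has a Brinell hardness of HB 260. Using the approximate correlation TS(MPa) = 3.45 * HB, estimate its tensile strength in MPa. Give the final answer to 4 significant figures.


TS (MPa) = 3.45 * HB
TS = 3.45 * 260
TS = 897 MPa


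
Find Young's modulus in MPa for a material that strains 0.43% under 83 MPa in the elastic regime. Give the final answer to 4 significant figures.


E = sigma / epsilon
epsilon = 0.43% = 4.3e-03
E = 83 / 4.3e-03
E = 19300 MPa


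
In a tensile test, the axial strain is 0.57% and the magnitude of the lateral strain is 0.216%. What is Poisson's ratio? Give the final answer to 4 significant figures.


nu = -epsilon_lat / epsilon_axial
Lateral strain is contraction (negative), so using magnitudes:
nu = 0.216 / 0.57
nu = 0.3789


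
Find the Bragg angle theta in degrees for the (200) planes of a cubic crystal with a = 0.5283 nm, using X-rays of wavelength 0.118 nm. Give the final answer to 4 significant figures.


d = a / sqrt(h^2+k^2+l^2)
d = 0.5283 / sqrt(4) = 0.26415 nm
lambda = 2*d*sin(theta)  =>  sin(theta) = lambda / (2*d)
sin(theta) = 0.118 / (2 * 0.26415) = 0.223358
theta = 12.91 deg


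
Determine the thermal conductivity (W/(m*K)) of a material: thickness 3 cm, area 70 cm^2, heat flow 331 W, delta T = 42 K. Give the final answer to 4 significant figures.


k = Q*L / (A*dT)
L = 0.03 m, A = 7e-03 m^2
k = 331 * 0.03 / (7e-03 * 42)
k = 33.78 W/(m*K)


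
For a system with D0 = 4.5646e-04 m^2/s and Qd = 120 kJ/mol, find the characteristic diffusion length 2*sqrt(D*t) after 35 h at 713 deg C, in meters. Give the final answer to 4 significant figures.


Step 1: D = D0 * exp(-Qd/(R*T))
T = 986.15 K
D = 4.5646e-04 * exp(-120e3 / (8.314 * 986.15)) = 2.00901e-10 m^2/s
Step 2: L = 2*sqrt(D*t)
t = 35 h = 126000 s
L = 2*sqrt(2.00901e-10 * 126000) = 0.01006 m


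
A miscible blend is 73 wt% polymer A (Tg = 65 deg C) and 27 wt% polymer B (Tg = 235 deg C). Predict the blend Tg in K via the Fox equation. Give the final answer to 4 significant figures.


1/Tg = w1/Tg1 + w2/Tg2 (in Kelvin)
Tg1 = 338.15 K, Tg2 = 508.15 K
1/Tg = 0.73/338.15 + 0.27/508.15
Tg = 371.7 K


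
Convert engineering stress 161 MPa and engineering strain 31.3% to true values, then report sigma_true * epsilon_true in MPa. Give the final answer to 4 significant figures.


sigma_true = sigma_eng * (1 + epsilon_eng)
sigma_true = 161 * (1 + 0.313) = 211.393 MPa
epsilon_true = ln(1 + epsilon_eng)
epsilon_true = ln(1 + 0.313) = 0.272315
sigma_true * epsilon_true = 211.393 * 0.272315 = 57.57 MPa


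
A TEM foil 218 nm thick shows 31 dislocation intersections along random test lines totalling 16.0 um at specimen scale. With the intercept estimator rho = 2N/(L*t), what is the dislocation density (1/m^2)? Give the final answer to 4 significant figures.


rho = 2N / (L * t)
L = 16.0 um = 1.6e-05 m, t = 218 nm = 2.18e-07 m
rho = 2 * 31 / (1.6e-05 * 2.18e-07)
rho = 1.778e+13 1/m^2


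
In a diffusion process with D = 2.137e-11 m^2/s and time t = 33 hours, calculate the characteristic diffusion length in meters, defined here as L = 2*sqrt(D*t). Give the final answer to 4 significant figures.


t = 33 hr = 118800 s
Diffusion length = 2*sqrt(D*t)
= 2*sqrt(2.137e-11 * 118800)
= 3.187e-03 m


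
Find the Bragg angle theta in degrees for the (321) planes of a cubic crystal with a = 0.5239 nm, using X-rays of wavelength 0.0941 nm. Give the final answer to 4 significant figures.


d = a / sqrt(h^2+k^2+l^2)
d = 0.5239 / sqrt(14) = 0.140018 nm
lambda = 2*d*sin(theta)  =>  sin(theta) = lambda / (2*d)
sin(theta) = 0.0941 / (2 * 0.140018) = 0.336028
theta = 19.64 deg


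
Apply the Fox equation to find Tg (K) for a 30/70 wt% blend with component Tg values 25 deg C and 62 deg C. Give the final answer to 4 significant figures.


1/Tg = w1/Tg1 + w2/Tg2 (in Kelvin)
Tg1 = 298.15 K, Tg2 = 335.15 K
1/Tg = 0.3/298.15 + 0.7/335.15
Tg = 323.1 K


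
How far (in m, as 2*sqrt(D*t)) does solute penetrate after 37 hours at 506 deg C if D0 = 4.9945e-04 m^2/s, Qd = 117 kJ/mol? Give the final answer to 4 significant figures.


Step 1: D = D0 * exp(-Qd/(R*T))
T = 779.15 K
D = 4.9945e-04 * exp(-117e3 / (8.314 * 779.15)) = 7.15262e-12 m^2/s
Step 2: L = 2*sqrt(D*t)
t = 37 h = 133200 s
L = 2*sqrt(7.15262e-12 * 133200) = 1.952e-03 m


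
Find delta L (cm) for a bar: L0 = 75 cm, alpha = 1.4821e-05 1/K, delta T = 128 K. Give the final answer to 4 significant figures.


dL = L0 * alpha * dT
dL = 75 * 1.4821e-05 * 128
dL = 0.1423 cm


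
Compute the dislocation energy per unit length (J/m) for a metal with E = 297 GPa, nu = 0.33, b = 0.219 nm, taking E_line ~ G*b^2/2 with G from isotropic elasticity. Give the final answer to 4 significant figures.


Step 1: G = E / (2*(1+nu))
G = 297 / (2*(1+0.33)) = 111.654 GPa = 1.11654e+11 Pa
Step 2: E_line = G*b^2/2
b = 0.219 nm = 2.19e-10 m
E_line = 0.5 * 1.11654e+11 * (2.19e-10)^2 = 2.678e-09 J/m


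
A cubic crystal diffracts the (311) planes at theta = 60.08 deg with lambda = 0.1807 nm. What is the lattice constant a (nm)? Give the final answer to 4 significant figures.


d = lambda / (2*sin(theta))
d = 0.1807 / (2*sin(60.08 deg))
d = 0.104243 nm
a = d * sqrt(h^2+k^2+l^2) = 0.104243 * sqrt(11)
a = 0.3457 nm


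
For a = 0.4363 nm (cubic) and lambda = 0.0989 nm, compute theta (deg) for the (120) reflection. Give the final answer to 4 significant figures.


d = a / sqrt(h^2+k^2+l^2)
d = 0.4363 / sqrt(5) = 0.195119 nm
lambda = 2*d*sin(theta)  =>  sin(theta) = lambda / (2*d)
sin(theta) = 0.0989 / (2 * 0.195119) = 0.253435
theta = 14.68 deg


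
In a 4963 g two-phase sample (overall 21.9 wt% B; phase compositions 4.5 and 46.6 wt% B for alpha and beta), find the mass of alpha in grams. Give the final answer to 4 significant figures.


f_alpha = (C_beta - C0) / (C_beta - C_alpha)
f_alpha = (46.6 - 21.9) / (46.6 - 4.5) = 0.586698
m_alpha = f_alpha * m_total = 0.586698 * 4963 = 2912 g


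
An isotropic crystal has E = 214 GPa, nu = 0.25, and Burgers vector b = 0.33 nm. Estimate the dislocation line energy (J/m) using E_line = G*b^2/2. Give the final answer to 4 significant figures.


Step 1: G = E / (2*(1+nu))
G = 214 / (2*(1+0.25)) = 85.6 GPa = 8.56e+10 Pa
Step 2: E_line = G*b^2/2
b = 0.33 nm = 3.3e-10 m
E_line = 0.5 * 8.56e+10 * (3.3e-10)^2 = 4.661e-09 J/m


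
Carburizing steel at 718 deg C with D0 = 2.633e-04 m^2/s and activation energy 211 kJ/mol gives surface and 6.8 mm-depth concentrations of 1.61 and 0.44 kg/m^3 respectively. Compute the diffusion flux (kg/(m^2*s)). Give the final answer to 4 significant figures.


Step 1: D = D0 * exp(-Qd/(R*T))
T = 718 + 273.15 = 991.15 K
D = 2.633e-04 * exp(-211e3 / (8.314 * 991.15)) = 1.99585e-15 m^2/s
Step 2: J = D * (C1 - C2) / dx
J = 1.99585e-15 * (1.61 - 0.44) / 6.8e-03
J = 3.434e-13 kg/(m^2*s)


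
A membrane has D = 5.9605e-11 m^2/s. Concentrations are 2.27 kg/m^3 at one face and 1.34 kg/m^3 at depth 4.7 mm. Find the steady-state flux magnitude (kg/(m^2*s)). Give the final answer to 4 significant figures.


J = -D * (dC/dx) = D * (C1 - C2) / dx
J = 5.9605e-11 * (2.27 - 1.34) / 4.7e-03
J = 1.179e-08 kg/(m^2*s)


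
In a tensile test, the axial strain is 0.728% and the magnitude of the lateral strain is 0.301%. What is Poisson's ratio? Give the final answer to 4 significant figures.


nu = -epsilon_lat / epsilon_axial
Lateral strain is contraction (negative), so using magnitudes:
nu = 0.301 / 0.728
nu = 0.4135


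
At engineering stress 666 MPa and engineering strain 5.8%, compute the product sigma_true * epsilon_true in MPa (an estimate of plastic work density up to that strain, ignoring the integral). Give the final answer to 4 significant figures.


sigma_true = sigma_eng * (1 + epsilon_eng)
sigma_true = 666 * (1 + 0.058) = 704.628 MPa
epsilon_true = ln(1 + epsilon_eng)
epsilon_true = ln(1 + 0.058) = 0.0563803
sigma_true * epsilon_true = 704.628 * 0.0563803 = 39.73 MPa


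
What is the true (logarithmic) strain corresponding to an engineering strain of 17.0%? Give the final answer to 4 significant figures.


epsilon_true = ln(1 + epsilon_eng)
epsilon_true = ln(1 + 0.17)
epsilon_true = 0.157


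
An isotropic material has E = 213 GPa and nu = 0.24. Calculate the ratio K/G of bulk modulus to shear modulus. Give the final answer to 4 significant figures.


G = E / (2*(1+nu))
G = 213 / (2*(1+0.24)) = 85.8871 GPa
K = E / (3*(1-2*nu))
K = 213 / (3*(1-2*0.24)) = 136.538 GPa
K/G = 136.538 / 85.8871 = 1.59


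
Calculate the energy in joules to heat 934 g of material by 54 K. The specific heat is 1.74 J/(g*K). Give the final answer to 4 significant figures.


Q = m * cp * dT
Q = 934 * 1.74 * 54
Q = 87760 J


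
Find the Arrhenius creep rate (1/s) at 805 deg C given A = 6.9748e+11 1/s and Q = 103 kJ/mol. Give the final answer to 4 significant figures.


rate = A * exp(-Q / (R*T))
T = 805 + 273.15 = 1078.15 K
rate = 6.9748e+11 * exp(-103e3 / (8.314 * 1078.15))
rate = 7.131e+06 1/s


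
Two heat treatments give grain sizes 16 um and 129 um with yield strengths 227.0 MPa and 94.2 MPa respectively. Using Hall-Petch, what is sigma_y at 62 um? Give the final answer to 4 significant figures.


sigma_y = sigma0 + k / sqrt(d)
1/sqrt(d1) = 1/sqrt(1.6e-05) = 250;  1/sqrt(d2) = 88.0451
k = (sigma1 - sigma2) / (1/sqrt(d1) - 1/sqrt(d2)) = (227.0 - 94.2) / (250 - 88.0451) = 0.819981 MPa*m^0.5
sigma0 = sigma1 - k/sqrt(d1) = 227.0 - 0.819981*250 = 22.0047 MPa
sigma_y(d3) = 22.0047 + 0.819981 / sqrt(6.2e-05) = 126.1 MPa


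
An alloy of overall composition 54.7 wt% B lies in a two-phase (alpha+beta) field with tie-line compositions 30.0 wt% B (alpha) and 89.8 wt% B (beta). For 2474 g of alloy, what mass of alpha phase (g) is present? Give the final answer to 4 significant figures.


f_alpha = (C_beta - C0) / (C_beta - C_alpha)
f_alpha = (89.8 - 54.7) / (89.8 - 30.0) = 0.586957
m_alpha = f_alpha * m_total = 0.586957 * 2474 = 1452 g


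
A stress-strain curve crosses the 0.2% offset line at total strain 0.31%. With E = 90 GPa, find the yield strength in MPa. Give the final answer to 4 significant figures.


Offset strain = 0.002
Elastic strain at yield = total_strain - offset = 3.1e-03 - 0.002 = 1.1e-03
sigma_y = E * elastic_strain = 90000 * 1.1e-03
sigma_y = 99 MPa


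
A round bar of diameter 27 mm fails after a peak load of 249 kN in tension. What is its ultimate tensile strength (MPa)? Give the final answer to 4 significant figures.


A0 = pi*(d/2)^2 = pi*(27/2)^2 = 572.555 mm^2
UTS = F_max / A0 = 249*1000 / 572.555
UTS = 434.9 MPa


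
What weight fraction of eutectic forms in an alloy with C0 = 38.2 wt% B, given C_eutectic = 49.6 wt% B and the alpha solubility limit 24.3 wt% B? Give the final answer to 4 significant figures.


f_primary = (C_e - C0) / (C_e - C_alpha_max)
f_primary = (49.6 - 38.2) / (49.6 - 24.3)
f_primary = 0.450593
f_eutectic = 1 - 0.450593 = 0.5494


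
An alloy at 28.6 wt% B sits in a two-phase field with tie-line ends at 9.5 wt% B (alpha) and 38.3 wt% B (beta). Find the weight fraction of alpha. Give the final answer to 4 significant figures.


f_alpha = (C_beta - C0) / (C_beta - C_alpha)
f_alpha = (38.3 - 28.6) / (38.3 - 9.5)
f_alpha = 0.3368


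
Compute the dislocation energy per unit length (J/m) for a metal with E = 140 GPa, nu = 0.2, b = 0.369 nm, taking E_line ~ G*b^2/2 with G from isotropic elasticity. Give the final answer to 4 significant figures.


Step 1: G = E / (2*(1+nu))
G = 140 / (2*(1+0.2)) = 58.3333 GPa = 5.83333e+10 Pa
Step 2: E_line = G*b^2/2
b = 0.369 nm = 3.69e-10 m
E_line = 0.5 * 5.83333e+10 * (3.69e-10)^2 = 3.971e-09 J/m


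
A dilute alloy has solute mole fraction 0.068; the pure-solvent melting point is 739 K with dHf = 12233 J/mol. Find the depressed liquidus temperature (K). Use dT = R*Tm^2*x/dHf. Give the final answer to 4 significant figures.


dT = R*Tm^2*x / dHf
dT = 8.314 * 739^2 * 0.068 / 12233
dT = 25.2392 K
T_new = 739 - 25.2392 = 713.8 K


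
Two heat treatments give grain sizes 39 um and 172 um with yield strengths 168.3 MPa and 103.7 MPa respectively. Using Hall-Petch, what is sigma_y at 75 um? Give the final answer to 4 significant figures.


sigma_y = sigma0 + k / sqrt(d)
1/sqrt(d1) = 1/sqrt(3.9e-05) = 160.128;  1/sqrt(d2) = 76.2493
k = (sigma1 - sigma2) / (1/sqrt(d1) - 1/sqrt(d2)) = (168.3 - 103.7) / (160.128 - 76.2493) = 0.770158 MPa*m^0.5
sigma0 = sigma1 - k/sqrt(d1) = 168.3 - 0.770158*160.128 = 44.976 MPa
sigma_y(d3) = 44.976 + 0.770158 / sqrt(7.5e-05) = 133.9 MPa


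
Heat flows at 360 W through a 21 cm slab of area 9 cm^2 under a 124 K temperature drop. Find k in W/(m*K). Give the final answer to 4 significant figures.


k = Q*L / (A*dT)
L = 0.21 m, A = 9e-04 m^2
k = 360 * 0.21 / (9e-04 * 124)
k = 677.4 W/(m*K)


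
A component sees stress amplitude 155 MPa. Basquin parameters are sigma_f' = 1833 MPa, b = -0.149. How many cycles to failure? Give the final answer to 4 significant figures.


sigma_a = sigma_f' * (2*Nf)^b
2*Nf = (sigma_a / sigma_f')^(1/b)
2*Nf = (155 / 1833)^(1/-0.149)
2*Nf = 1.58565e+07
Nf = 7.928e+06 cycles


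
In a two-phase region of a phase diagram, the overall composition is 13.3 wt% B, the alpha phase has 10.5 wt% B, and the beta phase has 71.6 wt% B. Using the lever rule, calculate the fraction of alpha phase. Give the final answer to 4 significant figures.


f_alpha = (C_beta - C0) / (C_beta - C_alpha)
f_alpha = (71.6 - 13.3) / (71.6 - 10.5)
f_alpha = 0.9542


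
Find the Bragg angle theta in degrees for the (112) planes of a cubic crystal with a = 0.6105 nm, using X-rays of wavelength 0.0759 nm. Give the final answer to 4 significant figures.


d = a / sqrt(h^2+k^2+l^2)
d = 0.6105 / sqrt(6) = 0.249236 nm
lambda = 2*d*sin(theta)  =>  sin(theta) = lambda / (2*d)
sin(theta) = 0.0759 / (2 * 0.249236) = 0.152266
theta = 8.758 deg


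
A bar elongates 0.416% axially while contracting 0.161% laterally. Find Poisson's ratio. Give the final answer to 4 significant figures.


nu = -epsilon_lat / epsilon_axial
Lateral strain is contraction (negative), so using magnitudes:
nu = 0.161 / 0.416
nu = 0.387


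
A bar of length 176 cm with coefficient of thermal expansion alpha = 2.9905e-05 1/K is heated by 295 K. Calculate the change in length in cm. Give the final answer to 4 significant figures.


dL = L0 * alpha * dT
dL = 176 * 2.9905e-05 * 295
dL = 1.553 cm


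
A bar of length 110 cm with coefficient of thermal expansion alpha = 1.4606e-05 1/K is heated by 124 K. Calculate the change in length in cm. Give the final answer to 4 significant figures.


dL = L0 * alpha * dT
dL = 110 * 1.4606e-05 * 124
dL = 0.1992 cm


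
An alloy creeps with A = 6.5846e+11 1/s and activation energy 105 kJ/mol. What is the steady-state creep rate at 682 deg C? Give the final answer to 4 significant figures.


rate = A * exp(-Q / (R*T))
T = 682 + 273.15 = 955.15 K
rate = 6.5846e+11 * exp(-105e3 / (8.314 * 955.15))
rate = 1.192e+06 1/s


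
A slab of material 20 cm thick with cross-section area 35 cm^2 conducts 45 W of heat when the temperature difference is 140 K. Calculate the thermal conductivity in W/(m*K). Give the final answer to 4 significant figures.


k = Q*L / (A*dT)
L = 0.2 m, A = 3.5e-03 m^2
k = 45 * 0.2 / (3.5e-03 * 140)
k = 18.37 W/(m*K)


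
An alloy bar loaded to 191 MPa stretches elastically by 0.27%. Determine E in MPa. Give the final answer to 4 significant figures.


E = sigma / epsilon
epsilon = 0.27% = 2.7e-03
E = 191 / 2.7e-03
E = 70740 MPa


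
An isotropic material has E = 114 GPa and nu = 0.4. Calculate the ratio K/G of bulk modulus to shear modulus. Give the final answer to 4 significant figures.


G = E / (2*(1+nu))
G = 114 / (2*(1+0.4)) = 40.7143 GPa
K = E / (3*(1-2*nu))
K = 114 / (3*(1-2*0.4)) = 190 GPa
K/G = 190 / 40.7143 = 4.667


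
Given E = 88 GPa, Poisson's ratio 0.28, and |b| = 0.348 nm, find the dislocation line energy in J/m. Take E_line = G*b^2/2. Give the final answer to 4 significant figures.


Step 1: G = E / (2*(1+nu))
G = 88 / (2*(1+0.28)) = 34.375 GPa = 3.4375e+10 Pa
Step 2: E_line = G*b^2/2
b = 0.348 nm = 3.48e-10 m
E_line = 0.5 * 3.4375e+10 * (3.48e-10)^2 = 2.081e-09 J/m


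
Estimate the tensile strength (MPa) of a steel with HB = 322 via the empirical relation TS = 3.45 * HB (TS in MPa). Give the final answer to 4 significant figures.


TS (MPa) = 3.45 * HB
TS = 3.45 * 322
TS = 1111 MPa


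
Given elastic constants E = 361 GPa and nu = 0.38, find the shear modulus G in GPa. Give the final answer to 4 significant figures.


G = E / (2*(1+nu))
G = 361 / (2*(1+0.38))
G = 130.8 GPa


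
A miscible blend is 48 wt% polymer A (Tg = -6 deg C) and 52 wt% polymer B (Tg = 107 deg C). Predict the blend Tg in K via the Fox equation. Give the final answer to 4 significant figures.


1/Tg = w1/Tg1 + w2/Tg2 (in Kelvin)
Tg1 = 267.15 K, Tg2 = 380.15 K
1/Tg = 0.48/267.15 + 0.52/380.15
Tg = 316 K


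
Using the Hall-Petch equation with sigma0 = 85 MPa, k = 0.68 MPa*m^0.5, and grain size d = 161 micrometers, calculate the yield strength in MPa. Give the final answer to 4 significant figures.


sigma_y = sigma0 + k / sqrt(d)
d = 161 um = 1.61e-04 m
sigma_y = 85 + 0.68 / sqrt(1.61e-04)
sigma_y = 138.6 MPa


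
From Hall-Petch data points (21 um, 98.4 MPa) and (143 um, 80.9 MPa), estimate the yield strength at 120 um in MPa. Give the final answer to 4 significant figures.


sigma_y = sigma0 + k / sqrt(d)
1/sqrt(d1) = 1/sqrt(2.1e-05) = 218.218;  1/sqrt(d2) = 83.6242
k = (sigma1 - sigma2) / (1/sqrt(d1) - 1/sqrt(d2)) = (98.4 - 80.9) / (218.218 - 83.6242) = 0.130021 MPa*m^0.5
sigma0 = sigma1 - k/sqrt(d1) = 98.4 - 0.130021*218.218 = 70.0271 MPa
sigma_y(d3) = 70.0271 + 0.130021 / sqrt(1.2e-04) = 81.9 MPa


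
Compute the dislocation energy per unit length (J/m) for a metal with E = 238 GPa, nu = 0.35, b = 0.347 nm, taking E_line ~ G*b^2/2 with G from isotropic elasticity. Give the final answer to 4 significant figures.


Step 1: G = E / (2*(1+nu))
G = 238 / (2*(1+0.35)) = 88.1481 GPa = 8.81481e+10 Pa
Step 2: E_line = G*b^2/2
b = 0.347 nm = 3.47e-10 m
E_line = 0.5 * 8.81481e+10 * (3.47e-10)^2 = 5.307e-09 J/m


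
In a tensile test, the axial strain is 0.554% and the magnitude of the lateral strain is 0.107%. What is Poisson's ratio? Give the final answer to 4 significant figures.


nu = -epsilon_lat / epsilon_axial
Lateral strain is contraction (negative), so using magnitudes:
nu = 0.107 / 0.554
nu = 0.1931


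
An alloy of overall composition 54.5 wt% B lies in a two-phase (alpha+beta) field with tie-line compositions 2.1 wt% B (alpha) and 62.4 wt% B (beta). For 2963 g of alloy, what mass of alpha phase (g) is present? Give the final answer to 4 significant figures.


f_alpha = (C_beta - C0) / (C_beta - C_alpha)
f_alpha = (62.4 - 54.5) / (62.4 - 2.1) = 0.131012
m_alpha = f_alpha * m_total = 0.131012 * 2963 = 388.2 g


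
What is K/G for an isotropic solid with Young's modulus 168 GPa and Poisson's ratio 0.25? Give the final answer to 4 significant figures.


G = E / (2*(1+nu))
G = 168 / (2*(1+0.25)) = 67.2 GPa
K = E / (3*(1-2*nu))
K = 168 / (3*(1-2*0.25)) = 112 GPa
K/G = 112 / 67.2 = 1.667


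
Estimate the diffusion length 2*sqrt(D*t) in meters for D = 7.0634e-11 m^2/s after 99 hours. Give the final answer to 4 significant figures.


t = 99 hr = 356400 s
Diffusion length = 2*sqrt(D*t)
= 2*sqrt(7.0634e-11 * 356400)
= 0.01003 m


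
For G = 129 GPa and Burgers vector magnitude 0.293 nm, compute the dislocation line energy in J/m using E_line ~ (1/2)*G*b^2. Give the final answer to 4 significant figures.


E = G*b^2/2
b = 0.293 nm = 2.93e-10 m
G = 129 GPa = 1.29e+11 Pa
E = 0.5 * 1.29e+11 * (2.93e-10)^2
E = 5.537e-09 J/m


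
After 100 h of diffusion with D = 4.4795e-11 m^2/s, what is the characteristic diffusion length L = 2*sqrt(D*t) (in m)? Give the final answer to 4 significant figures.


t = 100 hr = 360000 s
Diffusion length = 2*sqrt(D*t)
= 2*sqrt(4.4795e-11 * 360000)
= 8.031e-03 m


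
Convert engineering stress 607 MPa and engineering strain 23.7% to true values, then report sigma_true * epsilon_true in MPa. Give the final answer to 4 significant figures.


sigma_true = sigma_eng * (1 + epsilon_eng)
sigma_true = 607 * (1 + 0.237) = 750.859 MPa
epsilon_true = ln(1 + epsilon_eng)
epsilon_true = ln(1 + 0.237) = 0.212689
sigma_true * epsilon_true = 750.859 * 0.212689 = 159.7 MPa


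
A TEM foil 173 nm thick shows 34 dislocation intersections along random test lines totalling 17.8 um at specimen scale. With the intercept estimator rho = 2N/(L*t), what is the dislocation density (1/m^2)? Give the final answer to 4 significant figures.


rho = 2N / (L * t)
L = 17.8 um = 1.78e-05 m, t = 173 nm = 1.73e-07 m
rho = 2 * 34 / (1.78e-05 * 1.73e-07)
rho = 2.208e+13 1/m^2


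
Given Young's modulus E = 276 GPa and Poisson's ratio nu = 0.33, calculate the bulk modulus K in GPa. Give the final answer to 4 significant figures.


K = E / (3*(1-2*nu))
K = 276 / (3*(1-2*0.33))
K = 270.6 GPa


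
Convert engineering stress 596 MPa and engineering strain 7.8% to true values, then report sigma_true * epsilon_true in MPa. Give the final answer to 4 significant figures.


sigma_true = sigma_eng * (1 + epsilon_eng)
sigma_true = 596 * (1 + 0.078) = 642.488 MPa
epsilon_true = ln(1 + epsilon_eng)
epsilon_true = ln(1 + 0.078) = 0.0751075
sigma_true * epsilon_true = 642.488 * 0.0751075 = 48.26 MPa


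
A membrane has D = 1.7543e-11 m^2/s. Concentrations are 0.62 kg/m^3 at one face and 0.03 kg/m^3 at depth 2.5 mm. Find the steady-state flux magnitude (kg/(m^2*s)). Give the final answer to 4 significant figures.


J = -D * (dC/dx) = D * (C1 - C2) / dx
J = 1.7543e-11 * (0.62 - 0.03) / 2.5e-03
J = 4.14e-09 kg/(m^2*s)


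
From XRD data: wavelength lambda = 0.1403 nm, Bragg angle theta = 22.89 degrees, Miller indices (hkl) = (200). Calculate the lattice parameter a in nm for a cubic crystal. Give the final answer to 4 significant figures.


d = lambda / (2*sin(theta))
d = 0.1403 / (2*sin(22.89 deg))
d = 0.180351 nm
a = d * sqrt(h^2+k^2+l^2) = 0.180351 * sqrt(4)
a = 0.3607 nm


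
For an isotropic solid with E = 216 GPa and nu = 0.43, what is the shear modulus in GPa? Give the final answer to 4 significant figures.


G = E / (2*(1+nu))
G = 216 / (2*(1+0.43))
G = 75.52 GPa


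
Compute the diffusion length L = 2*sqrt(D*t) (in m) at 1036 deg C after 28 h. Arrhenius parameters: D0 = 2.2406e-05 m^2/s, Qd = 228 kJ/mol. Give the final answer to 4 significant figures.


Step 1: D = D0 * exp(-Qd/(R*T))
T = 1309.15 K
D = 2.2406e-05 * exp(-228e3 / (8.314 * 1309.15)) = 1.79025e-14 m^2/s
Step 2: L = 2*sqrt(D*t)
t = 28 h = 100800 s
L = 2*sqrt(1.79025e-14 * 100800) = 8.496e-05 m


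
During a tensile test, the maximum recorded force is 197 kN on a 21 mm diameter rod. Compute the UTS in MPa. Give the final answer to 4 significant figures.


A0 = pi*(d/2)^2 = pi*(21/2)^2 = 346.361 mm^2
UTS = F_max / A0 = 197*1000 / 346.361
UTS = 568.8 MPa


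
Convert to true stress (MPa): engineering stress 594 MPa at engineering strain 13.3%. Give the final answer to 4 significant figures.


sigma_true = sigma_eng * (1 + epsilon_eng)
sigma_true = 594 * (1 + 0.133)
sigma_true = 673 MPa


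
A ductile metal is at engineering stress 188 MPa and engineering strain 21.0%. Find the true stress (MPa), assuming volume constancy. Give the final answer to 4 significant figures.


sigma_true = sigma_eng * (1 + epsilon_eng)
sigma_true = 188 * (1 + 0.21)
sigma_true = 227.5 MPa


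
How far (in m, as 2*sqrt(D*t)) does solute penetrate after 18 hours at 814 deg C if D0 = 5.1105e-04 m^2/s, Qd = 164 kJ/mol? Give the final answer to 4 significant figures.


Step 1: D = D0 * exp(-Qd/(R*T))
T = 1087.15 K
D = 5.1105e-04 * exp(-164e3 / (8.314 * 1087.15)) = 6.73626e-12 m^2/s
Step 2: L = 2*sqrt(D*t)
t = 18 h = 64800 s
L = 2*sqrt(6.73626e-12 * 64800) = 1.321e-03 m


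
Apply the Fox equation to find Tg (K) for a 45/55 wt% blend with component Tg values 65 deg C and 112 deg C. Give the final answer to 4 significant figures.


1/Tg = w1/Tg1 + w2/Tg2 (in Kelvin)
Tg1 = 338.15 K, Tg2 = 385.15 K
1/Tg = 0.45/338.15 + 0.55/385.15
Tg = 362.5 K


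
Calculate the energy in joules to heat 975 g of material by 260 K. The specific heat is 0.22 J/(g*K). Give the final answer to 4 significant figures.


Q = m * cp * dT
Q = 975 * 0.22 * 260
Q = 55770 J


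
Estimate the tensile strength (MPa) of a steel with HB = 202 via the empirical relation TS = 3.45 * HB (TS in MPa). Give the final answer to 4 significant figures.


TS (MPa) = 3.45 * HB
TS = 3.45 * 202
TS = 696.9 MPa


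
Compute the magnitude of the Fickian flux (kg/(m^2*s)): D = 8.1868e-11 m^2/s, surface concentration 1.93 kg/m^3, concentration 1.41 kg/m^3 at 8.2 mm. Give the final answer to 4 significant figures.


J = -D * (dC/dx) = D * (C1 - C2) / dx
J = 8.1868e-11 * (1.93 - 1.41) / 8.2e-03
J = 5.192e-09 kg/(m^2*s)


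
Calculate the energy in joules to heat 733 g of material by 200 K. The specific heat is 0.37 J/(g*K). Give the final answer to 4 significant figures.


Q = m * cp * dT
Q = 733 * 0.37 * 200
Q = 54240 J


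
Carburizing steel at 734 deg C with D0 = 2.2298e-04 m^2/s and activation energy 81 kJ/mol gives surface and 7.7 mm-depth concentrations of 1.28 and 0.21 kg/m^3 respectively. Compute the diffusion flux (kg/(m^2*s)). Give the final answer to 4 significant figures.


Step 1: D = D0 * exp(-Qd/(R*T))
T = 734 + 273.15 = 1007.15 K
D = 2.2298e-04 * exp(-81e3 / (8.314 * 1007.15)) = 1.40328e-08 m^2/s
Step 2: J = D * (C1 - C2) / dx
J = 1.40328e-08 * (1.28 - 0.21) / 7.7e-03
J = 1.95e-06 kg/(m^2*s)


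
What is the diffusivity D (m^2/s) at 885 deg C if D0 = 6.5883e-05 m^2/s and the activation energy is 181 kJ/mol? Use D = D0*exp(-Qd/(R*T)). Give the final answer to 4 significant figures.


D = D0 * exp(-Qd / (R*T))
T = 1158.15 K
D = 6.5883e-05 * exp(-181e3 / (8.314 * 1158.15))
D = 4.519e-13 m^2/s


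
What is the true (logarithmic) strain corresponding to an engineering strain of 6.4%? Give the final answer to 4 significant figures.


epsilon_true = ln(1 + epsilon_eng)
epsilon_true = ln(1 + 0.064)
epsilon_true = 0.06204


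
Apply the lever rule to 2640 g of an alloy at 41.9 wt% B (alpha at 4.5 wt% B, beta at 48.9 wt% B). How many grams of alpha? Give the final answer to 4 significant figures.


f_alpha = (C_beta - C0) / (C_beta - C_alpha)
f_alpha = (48.9 - 41.9) / (48.9 - 4.5) = 0.157658
m_alpha = f_alpha * m_total = 0.157658 * 2640 = 416.2 g


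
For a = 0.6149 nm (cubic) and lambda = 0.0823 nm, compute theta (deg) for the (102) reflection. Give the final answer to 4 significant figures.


d = a / sqrt(h^2+k^2+l^2)
d = 0.6149 / sqrt(5) = 0.274992 nm
lambda = 2*d*sin(theta)  =>  sin(theta) = lambda / (2*d)
sin(theta) = 0.0823 / (2 * 0.274992) = 0.149641
theta = 8.606 deg


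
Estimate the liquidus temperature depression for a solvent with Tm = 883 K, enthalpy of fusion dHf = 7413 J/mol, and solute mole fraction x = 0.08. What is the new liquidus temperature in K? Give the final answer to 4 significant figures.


dT = R*Tm^2*x / dHf
dT = 8.314 * 883^2 * 0.08 / 7413
dT = 69.9564 K
T_new = 883 - 69.9564 = 813 K


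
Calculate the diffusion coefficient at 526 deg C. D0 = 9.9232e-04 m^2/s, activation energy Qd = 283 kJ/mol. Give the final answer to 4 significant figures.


D = D0 * exp(-Qd / (R*T))
T = 799.15 K
D = 9.9232e-04 * exp(-283e3 / (8.314 * 799.15))
D = 3.15e-22 m^2/s


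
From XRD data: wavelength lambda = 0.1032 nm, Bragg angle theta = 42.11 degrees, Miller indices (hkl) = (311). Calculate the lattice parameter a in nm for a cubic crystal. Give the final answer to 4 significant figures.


d = lambda / (2*sin(theta))
d = 0.1032 / (2*sin(42.11 deg))
d = 0.0769511 nm
a = d * sqrt(h^2+k^2+l^2) = 0.0769511 * sqrt(11)
a = 0.2552 nm


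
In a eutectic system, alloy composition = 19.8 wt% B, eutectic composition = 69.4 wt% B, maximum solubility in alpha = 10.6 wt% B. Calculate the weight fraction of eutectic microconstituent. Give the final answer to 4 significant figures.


f_primary = (C_e - C0) / (C_e - C_alpha_max)
f_primary = (69.4 - 19.8) / (69.4 - 10.6)
f_primary = 0.843537
f_eutectic = 1 - 0.843537 = 0.1565


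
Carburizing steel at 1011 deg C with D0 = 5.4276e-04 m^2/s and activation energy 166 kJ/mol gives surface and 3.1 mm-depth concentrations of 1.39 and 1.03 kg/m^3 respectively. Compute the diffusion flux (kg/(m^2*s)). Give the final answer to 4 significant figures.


Step 1: D = D0 * exp(-Qd/(R*T))
T = 1011 + 273.15 = 1284.15 K
D = 5.4276e-04 * exp(-166e3 / (8.314 * 1284.15)) = 9.59569e-11 m^2/s
Step 2: J = D * (C1 - C2) / dx
J = 9.59569e-11 * (1.39 - 1.03) / 3.1e-03
J = 1.114e-08 kg/(m^2*s)


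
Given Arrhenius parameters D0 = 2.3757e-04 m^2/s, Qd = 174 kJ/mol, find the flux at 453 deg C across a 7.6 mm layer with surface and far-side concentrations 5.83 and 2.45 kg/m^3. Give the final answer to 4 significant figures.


Step 1: D = D0 * exp(-Qd/(R*T))
T = 453 + 273.15 = 726.15 K
D = 2.3757e-04 * exp(-174e3 / (8.314 * 726.15)) = 7.2257e-17 m^2/s
Step 2: J = D * (C1 - C2) / dx
J = 7.2257e-17 * (5.83 - 2.45) / 7.6e-03
J = 3.214e-14 kg/(m^2*s)


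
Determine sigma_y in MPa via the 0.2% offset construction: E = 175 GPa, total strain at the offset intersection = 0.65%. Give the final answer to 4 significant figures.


Offset strain = 0.002
Elastic strain at yield = total_strain - offset = 6.5e-03 - 0.002 = 4.5e-03
sigma_y = E * elastic_strain = 175000 * 4.5e-03
sigma_y = 787.5 MPa


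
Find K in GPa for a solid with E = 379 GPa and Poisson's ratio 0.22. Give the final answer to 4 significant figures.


K = E / (3*(1-2*nu))
K = 379 / (3*(1-2*0.22))
K = 225.6 GPa


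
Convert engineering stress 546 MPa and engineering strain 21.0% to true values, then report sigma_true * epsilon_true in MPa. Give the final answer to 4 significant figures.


sigma_true = sigma_eng * (1 + epsilon_eng)
sigma_true = 546 * (1 + 0.21) = 660.66 MPa
epsilon_true = ln(1 + epsilon_eng)
epsilon_true = ln(1 + 0.21) = 0.19062
sigma_true * epsilon_true = 660.66 * 0.19062 = 125.9 MPa


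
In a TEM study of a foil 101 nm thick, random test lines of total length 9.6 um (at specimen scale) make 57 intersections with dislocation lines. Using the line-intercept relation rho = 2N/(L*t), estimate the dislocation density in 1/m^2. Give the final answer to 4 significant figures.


rho = 2N / (L * t)
L = 9.6 um = 9.6e-06 m, t = 101 nm = 1.01e-07 m
rho = 2 * 57 / (9.6e-06 * 1.01e-07)
rho = 1.176e+14 1/m^2


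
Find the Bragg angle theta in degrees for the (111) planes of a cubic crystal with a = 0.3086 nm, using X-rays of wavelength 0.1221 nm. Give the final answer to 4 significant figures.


d = a / sqrt(h^2+k^2+l^2)
d = 0.3086 / sqrt(3) = 0.17817 nm
lambda = 2*d*sin(theta)  =>  sin(theta) = lambda / (2*d)
sin(theta) = 0.1221 / (2 * 0.17817) = 0.34265
theta = 20.04 deg


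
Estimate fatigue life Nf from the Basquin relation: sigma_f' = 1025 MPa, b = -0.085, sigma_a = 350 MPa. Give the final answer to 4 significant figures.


sigma_a = sigma_f' * (2*Nf)^b
2*Nf = (sigma_a / sigma_f')^(1/b)
2*Nf = (350 / 1025)^(1/-0.085)
2*Nf = 309078
Nf = 154500 cycles


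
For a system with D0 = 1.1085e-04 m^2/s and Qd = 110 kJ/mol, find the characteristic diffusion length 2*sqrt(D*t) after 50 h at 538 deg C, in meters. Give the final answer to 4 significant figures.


Step 1: D = D0 * exp(-Qd/(R*T))
T = 811.15 K
D = 1.1085e-04 * exp(-110e3 / (8.314 * 811.15)) = 9.13995e-12 m^2/s
Step 2: L = 2*sqrt(D*t)
t = 50 h = 180000 s
L = 2*sqrt(9.13995e-12 * 180000) = 2.565e-03 m


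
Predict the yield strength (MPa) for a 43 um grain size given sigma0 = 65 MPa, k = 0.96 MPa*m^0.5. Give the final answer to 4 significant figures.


sigma_y = sigma0 + k / sqrt(d)
d = 43 um = 4.3e-05 m
sigma_y = 65 + 0.96 / sqrt(4.3e-05)
sigma_y = 211.4 MPa


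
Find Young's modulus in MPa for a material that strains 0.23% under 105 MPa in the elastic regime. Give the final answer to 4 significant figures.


E = sigma / epsilon
epsilon = 0.23% = 2.3e-03
E = 105 / 2.3e-03
E = 45650 MPa


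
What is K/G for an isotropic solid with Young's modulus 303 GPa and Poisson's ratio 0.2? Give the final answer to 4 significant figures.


G = E / (2*(1+nu))
G = 303 / (2*(1+0.2)) = 126.25 GPa
K = E / (3*(1-2*nu))
K = 303 / (3*(1-2*0.2)) = 168.333 GPa
K/G = 168.333 / 126.25 = 1.333


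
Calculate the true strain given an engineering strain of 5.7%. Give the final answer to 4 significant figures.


epsilon_true = ln(1 + epsilon_eng)
epsilon_true = ln(1 + 0.057)
epsilon_true = 0.05543


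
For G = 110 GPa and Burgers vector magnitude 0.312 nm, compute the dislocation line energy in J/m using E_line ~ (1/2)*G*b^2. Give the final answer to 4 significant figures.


E = G*b^2/2
b = 0.312 nm = 3.12e-10 m
G = 110 GPa = 1.1e+11 Pa
E = 0.5 * 1.1e+11 * (3.12e-10)^2
E = 5.354e-09 J/m


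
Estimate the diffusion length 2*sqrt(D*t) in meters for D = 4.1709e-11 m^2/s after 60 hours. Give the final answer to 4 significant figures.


t = 60 hr = 216000 s
Diffusion length = 2*sqrt(D*t)
= 2*sqrt(4.1709e-11 * 216000)
= 6.003e-03 m


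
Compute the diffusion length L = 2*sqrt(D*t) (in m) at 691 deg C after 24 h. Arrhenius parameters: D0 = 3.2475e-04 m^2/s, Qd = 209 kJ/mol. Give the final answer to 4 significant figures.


Step 1: D = D0 * exp(-Qd/(R*T))
T = 964.15 K
D = 3.2475e-04 * exp(-209e3 / (8.314 * 964.15)) = 1.54231e-15 m^2/s
Step 2: L = 2*sqrt(D*t)
t = 24 h = 86400 s
L = 2*sqrt(1.54231e-15 * 86400) = 2.309e-05 m


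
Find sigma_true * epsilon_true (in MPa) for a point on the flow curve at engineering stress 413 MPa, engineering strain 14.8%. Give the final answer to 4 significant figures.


sigma_true = sigma_eng * (1 + epsilon_eng)
sigma_true = 413 * (1 + 0.148) = 474.124 MPa
epsilon_true = ln(1 + epsilon_eng)
epsilon_true = ln(1 + 0.148) = 0.138021
sigma_true * epsilon_true = 474.124 * 0.138021 = 65.44 MPa


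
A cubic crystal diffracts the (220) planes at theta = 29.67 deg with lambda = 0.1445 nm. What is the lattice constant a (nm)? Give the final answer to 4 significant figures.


d = lambda / (2*sin(theta))
d = 0.1445 / (2*sin(29.67 deg))
d = 0.145958 nm
a = d * sqrt(h^2+k^2+l^2) = 0.145958 * sqrt(8)
a = 0.4128 nm


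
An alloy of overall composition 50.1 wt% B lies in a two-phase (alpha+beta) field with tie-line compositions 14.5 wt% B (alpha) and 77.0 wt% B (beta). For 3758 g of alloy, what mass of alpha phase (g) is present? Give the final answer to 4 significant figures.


f_alpha = (C_beta - C0) / (C_beta - C_alpha)
f_alpha = (77.0 - 50.1) / (77.0 - 14.5) = 0.4304
m_alpha = f_alpha * m_total = 0.4304 * 3758 = 1617 g


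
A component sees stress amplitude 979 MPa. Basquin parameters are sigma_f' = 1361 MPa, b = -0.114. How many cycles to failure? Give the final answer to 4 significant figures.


sigma_a = sigma_f' * (2*Nf)^b
2*Nf = (sigma_a / sigma_f')^(1/b)
2*Nf = (979 / 1361)^(1/-0.114)
2*Nf = 17.9907
Nf = 8.995 cycles


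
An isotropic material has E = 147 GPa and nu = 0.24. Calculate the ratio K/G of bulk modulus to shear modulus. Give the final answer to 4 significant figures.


G = E / (2*(1+nu))
G = 147 / (2*(1+0.24)) = 59.2742 GPa
K = E / (3*(1-2*nu))
K = 147 / (3*(1-2*0.24)) = 94.2308 GPa
K/G = 94.2308 / 59.2742 = 1.59


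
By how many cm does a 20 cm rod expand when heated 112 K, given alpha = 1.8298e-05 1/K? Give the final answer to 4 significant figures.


dL = L0 * alpha * dT
dL = 20 * 1.8298e-05 * 112
dL = 0.04099 cm


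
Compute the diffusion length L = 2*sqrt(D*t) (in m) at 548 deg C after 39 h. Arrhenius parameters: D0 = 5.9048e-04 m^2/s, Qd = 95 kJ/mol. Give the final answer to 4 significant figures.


Step 1: D = D0 * exp(-Qd/(R*T))
T = 821.15 K
D = 5.9048e-04 * exp(-95e3 / (8.314 * 821.15)) = 5.34426e-10 m^2/s
Step 2: L = 2*sqrt(D*t)
t = 39 h = 140400 s
L = 2*sqrt(5.34426e-10 * 140400) = 0.01732 m


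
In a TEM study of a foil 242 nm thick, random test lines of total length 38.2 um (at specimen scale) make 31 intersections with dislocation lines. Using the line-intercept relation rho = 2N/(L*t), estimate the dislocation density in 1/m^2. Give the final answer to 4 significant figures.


rho = 2N / (L * t)
L = 38.2 um = 3.82e-05 m, t = 242 nm = 2.42e-07 m
rho = 2 * 31 / (3.82e-05 * 2.42e-07)
rho = 6.707e+12 1/m^2


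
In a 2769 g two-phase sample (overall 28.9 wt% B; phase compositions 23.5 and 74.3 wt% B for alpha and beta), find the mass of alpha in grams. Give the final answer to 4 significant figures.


f_alpha = (C_beta - C0) / (C_beta - C_alpha)
f_alpha = (74.3 - 28.9) / (74.3 - 23.5) = 0.893701
m_alpha = f_alpha * m_total = 0.893701 * 2769 = 2475 g


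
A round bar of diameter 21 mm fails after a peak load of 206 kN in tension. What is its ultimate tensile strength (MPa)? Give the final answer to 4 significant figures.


A0 = pi*(d/2)^2 = pi*(21/2)^2 = 346.361 mm^2
UTS = F_max / A0 = 206*1000 / 346.361
UTS = 594.8 MPa


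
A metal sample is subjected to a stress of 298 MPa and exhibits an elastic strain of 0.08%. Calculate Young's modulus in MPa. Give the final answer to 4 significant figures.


E = sigma / epsilon
epsilon = 0.08% = 8e-04
E = 298 / 8e-04
E = 372500 MPa


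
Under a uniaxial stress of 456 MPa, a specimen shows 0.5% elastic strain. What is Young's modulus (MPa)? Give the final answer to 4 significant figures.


E = sigma / epsilon
epsilon = 0.5% = 5e-03
E = 456 / 5e-03
E = 91200 MPa


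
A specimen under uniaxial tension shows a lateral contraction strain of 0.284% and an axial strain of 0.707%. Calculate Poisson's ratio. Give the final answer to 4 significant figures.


nu = -epsilon_lat / epsilon_axial
Lateral strain is contraction (negative), so using magnitudes:
nu = 0.284 / 0.707
nu = 0.4017


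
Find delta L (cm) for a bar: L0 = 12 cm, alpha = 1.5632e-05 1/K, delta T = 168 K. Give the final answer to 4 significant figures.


dL = L0 * alpha * dT
dL = 12 * 1.5632e-05 * 168
dL = 0.03151 cm


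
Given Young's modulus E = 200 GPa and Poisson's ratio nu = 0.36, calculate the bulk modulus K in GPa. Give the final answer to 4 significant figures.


K = E / (3*(1-2*nu))
K = 200 / (3*(1-2*0.36))
K = 238.1 GPa


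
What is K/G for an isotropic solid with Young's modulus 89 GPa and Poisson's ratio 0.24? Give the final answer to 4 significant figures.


G = E / (2*(1+nu))
G = 89 / (2*(1+0.24)) = 35.8871 GPa
K = E / (3*(1-2*nu))
K = 89 / (3*(1-2*0.24)) = 57.0513 GPa
K/G = 57.0513 / 35.8871 = 1.59


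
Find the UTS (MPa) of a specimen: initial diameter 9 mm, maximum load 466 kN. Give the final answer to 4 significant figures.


A0 = pi*(d/2)^2 = pi*(9/2)^2 = 63.6173 mm^2
UTS = F_max / A0 = 466*1000 / 63.6173
UTS = 7325 MPa


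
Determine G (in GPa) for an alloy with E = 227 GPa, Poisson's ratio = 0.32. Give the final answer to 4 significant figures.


G = E / (2*(1+nu))
G = 227 / (2*(1+0.32))
G = 85.98 GPa


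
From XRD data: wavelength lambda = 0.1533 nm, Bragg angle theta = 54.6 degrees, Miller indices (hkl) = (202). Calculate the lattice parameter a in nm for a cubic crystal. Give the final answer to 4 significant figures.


d = lambda / (2*sin(theta))
d = 0.1533 / (2*sin(54.6 deg))
d = 0.0940343 nm
a = d * sqrt(h^2+k^2+l^2) = 0.0940343 * sqrt(8)
a = 0.266 nm
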